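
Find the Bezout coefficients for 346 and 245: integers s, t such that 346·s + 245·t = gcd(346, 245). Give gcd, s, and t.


Euclidean algorithm on (346, 245) — divide until remainder is 0:
  346 = 1 · 245 + 101
  245 = 2 · 101 + 43
  101 = 2 · 43 + 15
  43 = 2 · 15 + 13
  15 = 1 · 13 + 2
  13 = 6 · 2 + 1
  2 = 2 · 1 + 0
gcd(346, 245) = 1.
Track Bezout coefficients alongside the remainders: start with r₀ = 346 = a·1 + b·0 (s = 1, t = 0) and r₁ = 245 = a·0 + b·1 (s = 0, t = 1); each new remainder r_{k+1} = r_{k-1} − q_k·r_k inherits s_{k+1} = s_{k-1} − q_k·s_k, t_{k+1} = t_{k-1} − q_k·t_k, so r_k = a·s_k + b·t_k at every step:
  q = 1: r = 101, s = 1 − 1·0 = 1, t = 0 − 1·1 = -1  (check: 346·1 + 245·(-1) = 101)
  q = 2: r = 43, s = 0 − 2·1 = -2, t = 1 − 2·(-1) = 3  (check: 346·(-2) + 245·3 = 43)
  q = 2: r = 15, s = 1 − 2·(-2) = 5, t = -1 − 2·3 = -7  (check: 346·5 + 245·(-7) = 15)
  q = 2: r = 13, s = -2 − 2·5 = -12, t = 3 − 2·(-7) = 17  (check: 346·(-12) + 245·17 = 13)
  q = 1: r = 2, s = 5 − 1·(-12) = 17, t = -7 − 1·17 = -24  (check: 346·17 + 245·(-24) = 2)
  q = 6: r = 1, s = -12 − 6·17 = -114, t = 17 − 6·(-24) = 161  (check: 346·(-114) + 245·161 = 1)
The row with r = 1 (the gcd) gives the Bezout coefficients s = -114, t = 161.
Result: 346 · (-114) + 245 · (161) = 1.

gcd(346, 245) = 1; s = -114, t = 161 (check: 346·(-114) + 245·161 = 1).


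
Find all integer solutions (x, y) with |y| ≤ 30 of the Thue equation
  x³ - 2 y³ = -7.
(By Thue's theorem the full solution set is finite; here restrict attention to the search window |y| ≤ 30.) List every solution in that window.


The equation is x³ - 2y³ = -7. For fixed y, x³ = 2·y³ − 7, so a solution requires the RHS to be a perfect cube.
Strategy: iterate y from -30 to 30, compute RHS = 2·y³ − 7, and check whether it is a (positive or negative) perfect cube.
Check small values of y:
  y = 0: RHS = -7 is not a perfect cube.
  y = 1: RHS = -5 is not a perfect cube.
  y = -1: RHS = -9 is not a perfect cube.
  y = 2: RHS = 9 is not a perfect cube.
  y = -2: RHS = -23 is not a perfect cube.
  y = 3: RHS = 47 is not a perfect cube.
  y = -3: RHS = -61 is not a perfect cube.
Continuing the search up to |y| = 30 finds no solutions either.
No (x, y) in the scanned range satisfies the equation.

No integer solutions with |y| ≤ 30.


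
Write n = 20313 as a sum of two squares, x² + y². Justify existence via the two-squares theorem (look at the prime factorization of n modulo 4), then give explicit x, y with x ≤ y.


Step 1: Factor n = 20313 = 3^2 · 37 · 61.
Step 2: Check the mod-4 condition on each prime factor: 3 ≡ 3 (mod 4), exponent 2 (must be even); 37 ≡ 1 (mod 4), exponent 1; 61 ≡ 1 (mod 4), exponent 1.
All primes ≡ 3 (mod 4) appear to even exponent (or don't appear), so by the two-squares theorem n IS expressible as a sum of two squares.
Step 3: Build a representation. Group n = k² · m with k = 3 and m = 37 · 61 = 2257 (a product of primes ≡ 1 (mod 4)); a representation of m scales to one of n via (k·x)² + (k·y)² = k²(x² + y²). Each prime p ≡ 1 (mod 4) is itself a sum of two squares; find a² by testing p − a² for a perfect square:
  37: 37 − 1² = 36 = 6² ⇒ 37 = 1² + 6².
  61: 61 − 1² = 60, 61 − 2² = 57, 61 − 3² = 52, 61 − 4² = 45, 61 − 5² = 36 = 6² ⇒ 61 = 5² + 6².
  Combine using the Brahmagupta–Fibonacci identity (a² + b²)(c² + d²) = (ac − bd)² + (ad + bc)² = (ac + bd)² + (ad − bc)²:
  37 · 61 = 2257: from (1² + 6²)(5² + 6²), take (1·5 − 6·6, 1·6 + 6·5) = (5 − 36, 6 + 30) = (-31, 36); dropping signs (only squares matter) gives (31, 36); check 31² + 36² = 961 + 1296 = 2257 ✓.
  Scale by k = 3: (3·31, 3·36) = (93, 108).
Step 4: Order so x ≤ y and verify: 93² + 108² = 8649 + 11664 = 20313 = n. ✓

n = 20313 = 93² + 108² (one valid representation with x ≤ y).


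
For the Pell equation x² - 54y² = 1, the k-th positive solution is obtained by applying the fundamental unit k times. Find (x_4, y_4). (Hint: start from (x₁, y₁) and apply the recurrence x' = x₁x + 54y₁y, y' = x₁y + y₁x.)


Step 1: Find the fundamental solution (x₁, y₁) of x² - 54y² = 1.
  Expand √54 as a continued fraction. a₀ = ⌊√54⌋ = 7; iterate m_{k+1} = d_k·a_k − m_k, d_{k+1} = (54 − m_{k+1}²)/d_k, a_{k+1} = ⌊(a₀ + m_{k+1})/d_{k+1}⌋ (starting m₀ = 0, d₀ = 1), with convergents p_k = a_k·p_{k-1} + p_{k-2}, q_k = a_k·q_{k-1} + q_{k-2} (p₋₁ = 1, q₋₁ = 0):
  k = 0: a₀ = 7; p₀/q₀ = 7/1; p₀² − 54·q₀² = 49 − 54 = -5.
  k = 1: m = 7, d = 5, a = ⌊(7 + 7)/5⌋ = 2; p/q = (2·7 + 1)/(2·1 + 0) = 15/2; p² − 54·q² = 225 − 216 = 9.
  k = 2: m = 3, d = 9, a = ⌊(7 + 3)/9⌋ = 1; p/q = (1·15 + 7)/(1·2 + 1) = 22/3; p² − 54·q² = 484 − 486 = -2.
  k = 3: m = 6, d = 2, a = ⌊(7 + 6)/2⌋ = 6; p/q = (6·22 + 15)/(6·3 + 2) = 147/20; p² − 54·q² = 21609 − 21600 = 9.
  k = 4: m = 6, d = 9, a = ⌊(7 + 6)/9⌋ = 1; p/q = (1·147 + 22)/(1·20 + 3) = 169/23; p² − 54·q² = 28561 − 28566 = -5.
  k = 5: m = 3, d = 5, a = ⌊(7 + 3)/5⌋ = 2; p/q = (2·169 + 147)/(2·23 + 20) = 485/66; p² − 54·q² = 235225 − 235224 = 1.
  The first convergent with p² − 54·q² = 1 gives the fundamental solution (x₁, y₁) = (485, 66).
Step 2: Apply the recurrence (x_{n+1}, y_{n+1}) = (x₁x_n + 54y₁y_n, x₁y_n + y₁x_n) repeatedly.
  From (x_1, y_1) = (485, 66): x_2 = 485·485 + 54·66·66 = 470449; y_2 = 485·66 + 66·485 = 64020.
  From (x_2, y_2) = (470449, 64020): x_3 = 485·470449 + 54·66·64020 = 456335045; y_3 = 485·64020 + 66·470449 = 62099334.
  From (x_3, y_3) = (456335045, 62099334): x_4 = 485·456335045 + 54·66·62099334 = 442644523201; y_4 = 485·62099334 + 66·456335045 = 60236289960.
Step 3: Verify x_4² - 54·y_4² = 195934173919840627286401 - 195934173919840627286400 = 1 (should be 1). ✓

(x_1, y_1) = (485, 66); (x_4, y_4) = (442644523201, 60236289960).


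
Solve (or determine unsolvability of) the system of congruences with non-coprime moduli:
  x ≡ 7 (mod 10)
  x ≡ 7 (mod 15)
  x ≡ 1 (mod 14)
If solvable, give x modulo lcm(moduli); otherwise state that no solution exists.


Moduli 10, 15, 14 are not pairwise coprime, so CRT works modulo lcm(m_i) when all pairwise compatibility conditions hold.
Pairwise compatibility: gcd(m_i, m_j) must divide a_i - a_j for every pair.
Merge one congruence at a time:
  Start: x ≡ 7 (mod 10).
  Combine with x ≡ 7 (mod 15): gcd(10, 15) = 5; 7 - 7 = 0, which IS divisible by 5, so compatible.
    Write x = 7 + 10·t and substitute into x ≡ 7 (mod 15): 10·t ≡ 7 − 7 = 0 (mod 15).
    Divide the congruence (and modulus) by g = 5: 2·t ≡ 0 (mod 3).
    The inverse of 2 mod 3 is 2 (since 2·2 = 4 = 1·3 + 1), so t ≡ 2·0 = 0 ≡ 0 (mod 3).
    Then x = 7 + 10·0 = 7, valid modulo lcm(10, 15) = 30: x ≡ 7 (mod 30).
  Combine with x ≡ 1 (mod 14): gcd(30, 14) = 2; 1 - 7 = -6, which IS divisible by 2, so compatible.
    Write x = 7 + 30·t and substitute into x ≡ 1 (mod 14): 30·t ≡ 1 − 7 = -6 (mod 14).
    Divide the congruence (and modulus) by g = 2: 15·t ≡ -3 (mod 7).
    Reduce coefficients mod 7: 1·t ≡ 4 (mod 7).
    So t ≡ 4 (mod 7).
    Then x = 7 + 30·4 = 127, valid modulo lcm(30, 14) = 210: x ≡ 127 (mod 210).
Verify: 127 mod 10 = 7, 127 mod 15 = 7, 127 mod 14 = 1.

x ≡ 127 (mod 210).


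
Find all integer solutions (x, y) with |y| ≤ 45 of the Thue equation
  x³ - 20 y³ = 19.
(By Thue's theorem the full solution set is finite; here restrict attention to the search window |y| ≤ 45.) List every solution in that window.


The equation is x³ - 20y³ = 19. For fixed y, x³ = 20·y³ + 19, so a solution requires the RHS to be a perfect cube.
Strategy: iterate y from -45 to 45, compute RHS = 20·y³ + 19, and check whether it is a (positive or negative) perfect cube.
Check small values of y:
  y = 0: RHS = 19 is not a perfect cube.
  y = 1: RHS = 39 is not a perfect cube.
  y = -1: RHS = -1 = (-1)³ ⇒ x = -1 works.
  y = 2: RHS = 179 is not a perfect cube.
  y = -2: RHS = -141 is not a perfect cube.
  y = 3: RHS = 559 is not a perfect cube.
  y = -3: RHS = -521 is not a perfect cube.
Continuing the search up to |y| = 45 finds no further solutions beyond those listed.
Collected solutions: (-1, -1).

Solutions (with |y| ≤ 45): (-1, -1).


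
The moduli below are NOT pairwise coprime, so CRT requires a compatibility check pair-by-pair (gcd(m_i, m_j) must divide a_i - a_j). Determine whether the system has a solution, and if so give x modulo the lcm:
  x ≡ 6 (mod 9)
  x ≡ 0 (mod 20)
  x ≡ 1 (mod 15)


Moduli 9, 20, 15 are not pairwise coprime, so CRT works modulo lcm(m_i) when all pairwise compatibility conditions hold.
Pairwise compatibility: gcd(m_i, m_j) must divide a_i - a_j for every pair.
Merge one congruence at a time:
  Start: x ≡ 6 (mod 9).
  Combine with x ≡ 0 (mod 20): gcd(9, 20) = 1; 0 - 6 = -6, which IS divisible by 1, so compatible.
    Write x = 6 + 9·t and substitute into x ≡ 0 (mod 20): 9·t ≡ 0 − 6 = -6 (mod 20).
    Reduce coefficients mod 20: 9·t ≡ 14 (mod 20).
    The inverse of 9 mod 20 is 9 (since 9·9 = 81 = 4·20 + 1), so t ≡ 9·14 = 126 ≡ 6 (mod 20).
    Then x = 6 + 9·6 = 60, valid modulo lcm(9, 20) = 180: x ≡ 60 (mod 180).
  Combine with x ≡ 1 (mod 15): gcd(180, 15) = 15, and 1 - 60 = -59 is NOT divisible by 15.
    ⇒ system is inconsistent (no integer solution).

No solution (the system is inconsistent).


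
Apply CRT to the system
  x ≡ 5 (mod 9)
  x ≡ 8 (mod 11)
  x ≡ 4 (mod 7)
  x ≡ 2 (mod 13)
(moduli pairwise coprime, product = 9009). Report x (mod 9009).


Product of moduli M = 9 · 11 · 7 · 13 = 9009.
Merge one congruence at a time:
  Start: x ≡ 5 (mod 9).
  Combine with x ≡ 8 (mod 11); new modulus lcm = 99.
    Write x = 5 + 9·t and substitute into x ≡ 8 (mod 11): 9·t ≡ 8 − 5 = 3 (mod 11).
    The inverse of 9 mod 11 is 5 (since 9·5 = 45 = 4·11 + 1), so t ≡ 5·3 = 15 ≡ 4 (mod 11).
    Then x = 5 + 9·4 = 41, valid modulo lcm(9, 11) = 99: x ≡ 41 (mod 99).
  Combine with x ≡ 4 (mod 7); new modulus lcm = 693.
    Write x = 41 + 99·t and substitute into x ≡ 4 (mod 7): 99·t ≡ 4 − 41 = -37 (mod 7).
    Reduce coefficients mod 7: 1·t ≡ 5 (mod 7).
    So t ≡ 5 (mod 7).
    Then x = 41 + 99·5 = 536, valid modulo lcm(99, 7) = 693: x ≡ 536 (mod 693).
  Combine with x ≡ 2 (mod 13); new modulus lcm = 9009.
    Write x = 536 + 693·t and substitute into x ≡ 2 (mod 13): 693·t ≡ 2 − 536 = -534 (mod 13).
    Reduce coefficients mod 13: 4·t ≡ 12 (mod 13).
    The inverse of 4 mod 13 is 10 (since 4·10 = 40 = 3·13 + 1), so t ≡ 10·12 = 120 ≡ 3 (mod 13).
    Then x = 536 + 693·3 = 2615, valid modulo lcm(693, 13) = 9009: x ≡ 2615 (mod 9009).
Verify against each original: 2615 mod 9 = 5, 2615 mod 11 = 8, 2615 mod 7 = 4, 2615 mod 13 = 2.

x ≡ 2615 (mod 9009).


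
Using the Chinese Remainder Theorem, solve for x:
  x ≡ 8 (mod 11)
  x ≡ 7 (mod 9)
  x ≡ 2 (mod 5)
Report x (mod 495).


Moduli 11, 9, 5 are pairwise coprime; by CRT there is a unique solution modulo M = 11 · 9 · 5 = 495.
Solve pairwise, accumulating the modulus:
  Start with x ≡ 8 (mod 11).
  Combine with x ≡ 7 (mod 9): since gcd(11, 9) = 1, we get a unique residue mod 99.
    Write x = 8 + 11·t and substitute into x ≡ 7 (mod 9): 11·t ≡ 7 − 8 = -1 (mod 9).
    Reduce coefficients mod 9: 2·t ≡ 8 (mod 9).
    The inverse of 2 mod 9 is 5 (since 2·5 = 10 = 1·9 + 1), so t ≡ 5·8 = 40 ≡ 4 (mod 9).
    Then x = 8 + 11·4 = 52, valid modulo lcm(11, 9) = 99: x ≡ 52 (mod 99).
  Combine with x ≡ 2 (mod 5): since gcd(99, 5) = 1, we get a unique residue mod 495.
    Write x = 52 + 99·t and substitute into x ≡ 2 (mod 5): 99·t ≡ 2 − 52 = -50 (mod 5).
    Reduce coefficients mod 5: 4·t ≡ 0 (mod 5).
    The inverse of 4 mod 5 is 4 (since 4·4 = 16 = 3·5 + 1), so t ≡ 4·0 = 0 ≡ 0 (mod 5).
    Then x = 52 + 99·0 = 52, valid modulo lcm(99, 5) = 495: x ≡ 52 (mod 495).
Verify: 52 mod 11 = 8 ✓, 52 mod 9 = 7 ✓, 52 mod 5 = 2 ✓.

x ≡ 52 (mod 495).


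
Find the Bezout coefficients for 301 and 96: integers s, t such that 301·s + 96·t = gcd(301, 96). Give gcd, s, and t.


Euclidean algorithm on (301, 96) — divide until remainder is 0:
  301 = 3 · 96 + 13
  96 = 7 · 13 + 5
  13 = 2 · 5 + 3
  5 = 1 · 3 + 2
  3 = 1 · 2 + 1
  2 = 2 · 1 + 0
gcd(301, 96) = 1.
Track Bezout coefficients alongside the remainders: start with r₀ = 301 = a·1 + b·0 (s = 1, t = 0) and r₁ = 96 = a·0 + b·1 (s = 0, t = 1); each new remainder r_{k+1} = r_{k-1} − q_k·r_k inherits s_{k+1} = s_{k-1} − q_k·s_k, t_{k+1} = t_{k-1} − q_k·t_k, so r_k = a·s_k + b·t_k at every step:
  q = 3: r = 13, s = 1 − 3·0 = 1, t = 0 − 3·1 = -3  (check: 301·1 + 96·(-3) = 13)
  q = 7: r = 5, s = 0 − 7·1 = -7, t = 1 − 7·(-3) = 22  (check: 301·(-7) + 96·22 = 5)
  q = 2: r = 3, s = 1 − 2·(-7) = 15, t = -3 − 2·22 = -47  (check: 301·15 + 96·(-47) = 3)
  q = 1: r = 2, s = -7 − 1·15 = -22, t = 22 − 1·(-47) = 69  (check: 301·(-22) + 96·69 = 2)
  q = 1: r = 1, s = 15 − 1·(-22) = 37, t = -47 − 1·69 = -116  (check: 301·37 + 96·(-116) = 1)
The row with r = 1 (the gcd) gives the Bezout coefficients s = 37, t = -116.
Result: 301 · (37) + 96 · (-116) = 1.

gcd(301, 96) = 1; s = 37, t = -116 (check: 301·37 + 96·(-116) = 1).


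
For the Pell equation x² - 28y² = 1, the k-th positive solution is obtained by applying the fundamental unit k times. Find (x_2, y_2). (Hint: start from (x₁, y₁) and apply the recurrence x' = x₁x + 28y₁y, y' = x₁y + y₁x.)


Step 1: Find the fundamental solution (x₁, y₁) of x² - 28y² = 1.
  Expand √28 as a continued fraction. a₀ = ⌊√28⌋ = 5; iterate m_{k+1} = d_k·a_k − m_k, d_{k+1} = (28 − m_{k+1}²)/d_k, a_{k+1} = ⌊(a₀ + m_{k+1})/d_{k+1}⌋ (starting m₀ = 0, d₀ = 1), with convergents p_k = a_k·p_{k-1} + p_{k-2}, q_k = a_k·q_{k-1} + q_{k-2} (p₋₁ = 1, q₋₁ = 0):
  k = 0: a₀ = 5; p₀/q₀ = 5/1; p₀² − 28·q₀² = 25 − 28 = -3.
  k = 1: m = 5, d = 3, a = ⌊(5 + 5)/3⌋ = 3; p/q = (3·5 + 1)/(3·1 + 0) = 16/3; p² − 28·q² = 256 − 252 = 4.
  k = 2: m = 4, d = 4, a = ⌊(5 + 4)/4⌋ = 2; p/q = (2·16 + 5)/(2·3 + 1) = 37/7; p² − 28·q² = 1369 − 1372 = -3.
  k = 3: m = 4, d = 3, a = ⌊(5 + 4)/3⌋ = 3; p/q = (3·37 + 16)/(3·7 + 3) = 127/24; p² − 28·q² = 16129 − 16128 = 1.
  The first convergent with p² − 28·q² = 1 gives the fundamental solution (x₁, y₁) = (127, 24).
Step 2: Apply the recurrence (x_{n+1}, y_{n+1}) = (x₁x_n + 28y₁y_n, x₁y_n + y₁x_n) repeatedly.
  From (x_1, y_1) = (127, 24): x_2 = 127·127 + 28·24·24 = 32257; y_2 = 127·24 + 24·127 = 6096.
Step 3: Verify x_2² - 28·y_2² = 1040514049 - 1040514048 = 1 (should be 1). ✓

(x_1, y_1) = (127, 24); (x_2, y_2) = (32257, 6096).


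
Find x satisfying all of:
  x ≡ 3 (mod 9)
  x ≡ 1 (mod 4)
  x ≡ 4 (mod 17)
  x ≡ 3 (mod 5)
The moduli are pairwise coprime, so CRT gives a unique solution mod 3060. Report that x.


Product of moduli M = 9 · 4 · 17 · 5 = 3060.
Merge one congruence at a time:
  Start: x ≡ 3 (mod 9).
  Combine with x ≡ 1 (mod 4); new modulus lcm = 36.
    Write x = 3 + 9·t and substitute into x ≡ 1 (mod 4): 9·t ≡ 1 − 3 = -2 (mod 4).
    Reduce coefficients mod 4: 1·t ≡ 2 (mod 4).
    So t ≡ 2 (mod 4).
    Then x = 3 + 9·2 = 21, valid modulo lcm(9, 4) = 36: x ≡ 21 (mod 36).
  Combine with x ≡ 4 (mod 17); new modulus lcm = 612.
    Write x = 21 + 36·t and substitute into x ≡ 4 (mod 17): 36·t ≡ 4 − 21 = -17 (mod 17).
    Reduce coefficients mod 17: 2·t ≡ 0 (mod 17).
    The inverse of 2 mod 17 is 9 (since 2·9 = 18 = 1·17 + 1), so t ≡ 9·0 = 0 ≡ 0 (mod 17).
    Then x = 21 + 36·0 = 21, valid modulo lcm(36, 17) = 612: x ≡ 21 (mod 612).
  Combine with x ≡ 3 (mod 5); new modulus lcm = 3060.
    Write x = 21 + 612·t and substitute into x ≡ 3 (mod 5): 612·t ≡ 3 − 21 = -18 (mod 5).
    Reduce coefficients mod 5: 2·t ≡ 2 (mod 5).
    The inverse of 2 mod 5 is 3 (since 2·3 = 6 = 1·5 + 1), so t ≡ 3·2 = 6 ≡ 1 (mod 5).
    Then x = 21 + 612·1 = 633, valid modulo lcm(612, 5) = 3060: x ≡ 633 (mod 3060).
Verify against each original: 633 mod 9 = 3, 633 mod 4 = 1, 633 mod 17 = 4, 633 mod 5 = 3.

x ≡ 633 (mod 3060).


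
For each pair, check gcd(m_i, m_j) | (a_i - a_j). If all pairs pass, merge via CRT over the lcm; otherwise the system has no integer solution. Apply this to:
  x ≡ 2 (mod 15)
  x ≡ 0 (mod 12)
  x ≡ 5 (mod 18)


Moduli 15, 12, 18 are not pairwise coprime, so CRT works modulo lcm(m_i) when all pairwise compatibility conditions hold.
Pairwise compatibility: gcd(m_i, m_j) must divide a_i - a_j for every pair.
Merge one congruence at a time:
  Start: x ≡ 2 (mod 15).
  Combine with x ≡ 0 (mod 12): gcd(15, 12) = 3, and 0 - 2 = -2 is NOT divisible by 3.
    ⇒ system is inconsistent (no integer solution).

No solution (the system is inconsistent).


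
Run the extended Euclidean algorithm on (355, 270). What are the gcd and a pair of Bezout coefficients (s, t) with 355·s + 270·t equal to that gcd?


Euclidean algorithm on (355, 270) — divide until remainder is 0:
  355 = 1 · 270 + 85
  270 = 3 · 85 + 15
  85 = 5 · 15 + 10
  15 = 1 · 10 + 5
  10 = 2 · 5 + 0
gcd(355, 270) = 5.
Track Bezout coefficients alongside the remainders: start with r₀ = 355 = a·1 + b·0 (s = 1, t = 0) and r₁ = 270 = a·0 + b·1 (s = 0, t = 1); each new remainder r_{k+1} = r_{k-1} − q_k·r_k inherits s_{k+1} = s_{k-1} − q_k·s_k, t_{k+1} = t_{k-1} − q_k·t_k, so r_k = a·s_k + b·t_k at every step:
  q = 1: r = 85, s = 1 − 1·0 = 1, t = 0 − 1·1 = -1  (check: 355·1 + 270·(-1) = 85)
  q = 3: r = 15, s = 0 − 3·1 = -3, t = 1 − 3·(-1) = 4  (check: 355·(-3) + 270·4 = 15)
  q = 5: r = 10, s = 1 − 5·(-3) = 16, t = -1 − 5·4 = -21  (check: 355·16 + 270·(-21) = 10)
  q = 1: r = 5, s = -3 − 1·16 = -19, t = 4 − 1·(-21) = 25  (check: 355·(-19) + 270·25 = 5)
The row with r = 5 (the gcd) gives the Bezout coefficients s = -19, t = 25.
Result: 355 · (-19) + 270 · (25) = 5.

gcd(355, 270) = 5; s = -19, t = 25 (check: 355·(-19) + 270·25 = 5).


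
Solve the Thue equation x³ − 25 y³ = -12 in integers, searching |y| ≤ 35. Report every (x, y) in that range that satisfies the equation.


The equation is x³ - 25y³ = -12. For fixed y, x³ = 25·y³ − 12, so a solution requires the RHS to be a perfect cube.
Strategy: iterate y from -35 to 35, compute RHS = 25·y³ − 12, and check whether it is a (positive or negative) perfect cube.
Check small values of y:
  y = 0: RHS = -12 is not a perfect cube.
  y = 1: RHS = 13 is not a perfect cube.
  y = -1: RHS = -37 is not a perfect cube.
  y = 2: RHS = 188 is not a perfect cube.
  y = -2: RHS = -212 is not a perfect cube.
  y = 3: RHS = 663 is not a perfect cube.
  y = -3: RHS = -687 is not a perfect cube.
Continuing the search up to |y| = 35 finds no solutions either.
No (x, y) in the scanned range satisfies the equation.

No integer solutions with |y| ≤ 35.


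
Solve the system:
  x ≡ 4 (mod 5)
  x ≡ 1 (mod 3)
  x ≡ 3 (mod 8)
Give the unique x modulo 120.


Moduli 5, 3, 8 are pairwise coprime; by CRT there is a unique solution modulo M = 5 · 3 · 8 = 120.
Solve pairwise, accumulating the modulus:
  Start with x ≡ 4 (mod 5).
  Combine with x ≡ 1 (mod 3): since gcd(5, 3) = 1, we get a unique residue mod 15.
    Write x = 4 + 5·t and substitute into x ≡ 1 (mod 3): 5·t ≡ 1 − 4 = -3 (mod 3).
    Reduce coefficients mod 3: 2·t ≡ 0 (mod 3).
    The inverse of 2 mod 3 is 2 (since 2·2 = 4 = 1·3 + 1), so t ≡ 2·0 = 0 ≡ 0 (mod 3).
    Then x = 4 + 5·0 = 4, valid modulo lcm(5, 3) = 15: x ≡ 4 (mod 15).
  Combine with x ≡ 3 (mod 8): since gcd(15, 8) = 1, we get a unique residue mod 120.
    Write x = 4 + 15·t and substitute into x ≡ 3 (mod 8): 15·t ≡ 3 − 4 = -1 (mod 8).
    Reduce coefficients mod 8: 7·t ≡ 7 (mod 8).
    The inverse of 7 mod 8 is 7 (since 7·7 = 49 = 6·8 + 1), so t ≡ 7·7 = 49 ≡ 1 (mod 8).
    Then x = 4 + 15·1 = 19, valid modulo lcm(15, 8) = 120: x ≡ 19 (mod 120).
Verify: 19 mod 5 = 4 ✓, 19 mod 3 = 1 ✓, 19 mod 8 = 3 ✓.

x ≡ 19 (mod 120).


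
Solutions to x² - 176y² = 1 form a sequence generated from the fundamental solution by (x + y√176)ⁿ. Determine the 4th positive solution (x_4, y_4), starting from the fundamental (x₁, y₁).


Step 1: Find the fundamental solution (x₁, y₁) of x² - 176y² = 1.
  Expand √176 as a continued fraction. a₀ = ⌊√176⌋ = 13; iterate m_{k+1} = d_k·a_k − m_k, d_{k+1} = (176 − m_{k+1}²)/d_k, a_{k+1} = ⌊(a₀ + m_{k+1})/d_{k+1}⌋ (starting m₀ = 0, d₀ = 1), with convergents p_k = a_k·p_{k-1} + p_{k-2}, q_k = a_k·q_{k-1} + q_{k-2} (p₋₁ = 1, q₋₁ = 0):
  k = 0: a₀ = 13; p₀/q₀ = 13/1; p₀² − 176·q₀² = 169 − 176 = -7.
  k = 1: m = 13, d = 7, a = ⌊(13 + 13)/7⌋ = 3; p/q = (3·13 + 1)/(3·1 + 0) = 40/3; p² − 176·q² = 1600 − 1584 = 16.
  k = 2: m = 8, d = 16, a = ⌊(13 + 8)/16⌋ = 1; p/q = (1·40 + 13)/(1·3 + 1) = 53/4; p² − 176·q² = 2809 − 2816 = -7.
  k = 3: m = 8, d = 7, a = ⌊(13 + 8)/7⌋ = 3; p/q = (3·53 + 40)/(3·4 + 3) = 199/15; p² − 176·q² = 39601 − 39600 = 1.
  The first convergent with p² − 176·q² = 1 gives the fundamental solution (x₁, y₁) = (199, 15).
Step 2: Apply the recurrence (x_{n+1}, y_{n+1}) = (x₁x_n + 176y₁y_n, x₁y_n + y₁x_n) repeatedly.
  From (x_1, y_1) = (199, 15): x_2 = 199·199 + 176·15·15 = 79201; y_2 = 199·15 + 15·199 = 5970.
  From (x_2, y_2) = (79201, 5970): x_3 = 199·79201 + 176·15·5970 = 31521799; y_3 = 199·5970 + 15·79201 = 2376045.
  From (x_3, y_3) = (31521799, 2376045): x_4 = 199·31521799 + 176·15·2376045 = 12545596801; y_4 = 199·2376045 + 15·31521799 = 945659940.
Step 3: Verify x_4² - 176·y_4² = 157391999093261433601 - 157391999093261433600 = 1 (should be 1). ✓

(x_1, y_1) = (199, 15); (x_4, y_4) = (12545596801, 945659940).


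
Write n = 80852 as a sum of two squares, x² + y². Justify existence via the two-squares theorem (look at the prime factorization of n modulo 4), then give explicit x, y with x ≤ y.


Step 1: Factor n = 80852 = 2^2 · 17 · 29 · 41.
Step 2: Check the mod-4 condition on each prime factor: 2 = 2 (special); 17 ≡ 1 (mod 4), exponent 1; 29 ≡ 1 (mod 4), exponent 1; 41 ≡ 1 (mod 4), exponent 1.
All primes ≡ 3 (mod 4) appear to even exponent (or don't appear), so by the two-squares theorem n IS expressible as a sum of two squares.
Step 3: Build a representation. Group n = k² · m with k = 2 and m = 17 · 29 · 41 = 20213 (a product of primes ≡ 1 (mod 4)); a representation of m scales to one of n via (k·x)² + (k·y)² = k²(x² + y²). Each prime p ≡ 1 (mod 4) is itself a sum of two squares; find a² by testing p − a² for a perfect square:
  17: 17 − 1² = 16 = 4² ⇒ 17 = 1² + 4².
  29: 29 − 1² = 28, 29 − 2² = 25 = 5² ⇒ 29 = 2² + 5².
  41: 41 − 1² = 40, 41 − 2² = 37, 41 − 3² = 32, 41 − 4² = 25 = 5² ⇒ 41 = 4² + 5².
  Combine using the Brahmagupta–Fibonacci identity (a² + b²)(c² + d²) = (ac − bd)² + (ad + bc)² = (ac + bd)² + (ad − bc)²:
  17 · 29 = 493: from (1² + 4²)(2² + 5²), take (1·2 − 4·5, 1·5 + 4·2) = (2 − 20, 5 + 8) = (-18, 13); dropping signs (only squares matter) gives (18, 13); check 18² + 13² = 324 + 169 = 493 ✓.
  493 · 41 = 20213: from (18² + 13²)(4² + 5²), take (18·4 − 13·5, 18·5 + 13·4) = (72 − 65, 90 + 52) = (7, 142); check 7² + 142² = 49 + 20164 = 20213 ✓.
  Scale by k = 2: (2·7, 2·142) = (14, 284).
Step 4: Order so x ≤ y and verify: 14² + 284² = 196 + 80656 = 80852 = n. ✓

n = 80852 = 14² + 284² (one valid representation with x ≤ y).


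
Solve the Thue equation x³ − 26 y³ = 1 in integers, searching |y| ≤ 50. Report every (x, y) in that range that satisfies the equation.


The equation is x³ - 26y³ = 1. For fixed y, x³ = 26·y³ + 1, so a solution requires the RHS to be a perfect cube.
Strategy: iterate y from -50 to 50, compute RHS = 26·y³ + 1, and check whether it is a (positive or negative) perfect cube.
Check small values of y:
  y = 0: RHS = 1 = (1)³ ⇒ x = 1 works.
  y = 1: RHS = 27 = (3)³ ⇒ x = 3 works.
  y = -1: RHS = -25 is not a perfect cube.
  y = 2: RHS = 209 is not a perfect cube.
  y = -2: RHS = -207 is not a perfect cube.
  y = 3: RHS = 703 is not a perfect cube.
  y = -3: RHS = -701 is not a perfect cube.
Continuing the search up to |y| = 50 finds no further solutions beyond those listed.
Collected solutions: (1, 0), (3, 1).

Solutions (with |y| ≤ 50): (1, 0), (3, 1).


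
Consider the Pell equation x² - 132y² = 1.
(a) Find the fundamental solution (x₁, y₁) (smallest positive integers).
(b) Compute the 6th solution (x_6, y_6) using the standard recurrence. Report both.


Step 1: Find the fundamental solution (x₁, y₁) of x² - 132y² = 1.
  Expand √132 as a continued fraction. a₀ = ⌊√132⌋ = 11; iterate m_{k+1} = d_k·a_k − m_k, d_{k+1} = (132 − m_{k+1}²)/d_k, a_{k+1} = ⌊(a₀ + m_{k+1})/d_{k+1}⌋ (starting m₀ = 0, d₀ = 1), with convergents p_k = a_k·p_{k-1} + p_{k-2}, q_k = a_k·q_{k-1} + q_{k-2} (p₋₁ = 1, q₋₁ = 0):
  k = 0: a₀ = 11; p₀/q₀ = 11/1; p₀² − 132·q₀² = 121 − 132 = -11.
  k = 1: m = 11, d = 11, a = ⌊(11 + 11)/11⌋ = 2; p/q = (2·11 + 1)/(2·1 + 0) = 23/2; p² − 132·q² = 529 − 528 = 1.
  The first convergent with p² − 132·q² = 1 gives the fundamental solution (x₁, y₁) = (23, 2).
Step 2: Apply the recurrence (x_{n+1}, y_{n+1}) = (x₁x_n + 132y₁y_n, x₁y_n + y₁x_n) repeatedly.
  From (x_1, y_1) = (23, 2): x_2 = 23·23 + 132·2·2 = 1057; y_2 = 23·2 + 2·23 = 92.
  From (x_2, y_2) = (1057, 92): x_3 = 23·1057 + 132·2·92 = 48599; y_3 = 23·92 + 2·1057 = 4230.
  From (x_3, y_3) = (48599, 4230): x_4 = 23·48599 + 132·2·4230 = 2234497; y_4 = 23·4230 + 2·48599 = 194488.
  From (x_4, y_4) = (2234497, 194488): x_5 = 23·2234497 + 132·2·194488 = 102738263; y_5 = 23·194488 + 2·2234497 = 8942218.
  From (x_5, y_5) = (102738263, 8942218): x_6 = 23·102738263 + 132·2·8942218 = 4723725601; y_6 = 23·8942218 + 2·102738263 = 411147540.
Step 3: Verify x_6² - 132·y_6² = 22313583553542811201 - 22313583553542811200 = 1 (should be 1). ✓

(x_1, y_1) = (23, 2); (x_6, y_6) = (4723725601, 411147540).


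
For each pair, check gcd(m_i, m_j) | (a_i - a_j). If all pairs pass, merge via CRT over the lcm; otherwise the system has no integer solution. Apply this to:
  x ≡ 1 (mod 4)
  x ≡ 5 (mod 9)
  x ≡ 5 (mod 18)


Moduli 4, 9, 18 are not pairwise coprime, so CRT works modulo lcm(m_i) when all pairwise compatibility conditions hold.
Pairwise compatibility: gcd(m_i, m_j) must divide a_i - a_j for every pair.
Merge one congruence at a time:
  Start: x ≡ 1 (mod 4).
  Combine with x ≡ 5 (mod 9): gcd(4, 9) = 1; 5 - 1 = 4, which IS divisible by 1, so compatible.
    Write x = 1 + 4·t and substitute into x ≡ 5 (mod 9): 4·t ≡ 5 − 1 = 4 (mod 9).
    The inverse of 4 mod 9 is 7 (since 4·7 = 28 = 3·9 + 1), so t ≡ 7·4 = 28 ≡ 1 (mod 9).
    Then x = 1 + 4·1 = 5, valid modulo lcm(4, 9) = 36: x ≡ 5 (mod 36).
  Combine with x ≡ 5 (mod 18): gcd(36, 18) = 18; 5 - 5 = 0, which IS divisible by 18, so compatible.
    Write x = 5 + 36·t and substitute into x ≡ 5 (mod 18): 36·t ≡ 5 − 5 = 0 (mod 18).
    Divide the congruence (and modulus) by g = 18: 2·t ≡ 0 (mod 1).
    Modulo 1 every t works; take t = 0.
    Then x = 5 + 36·0 = 5, valid modulo lcm(36, 18) = 36: x ≡ 5 (mod 36).
Verify: 5 mod 4 = 1, 5 mod 9 = 5, 5 mod 18 = 5.

x ≡ 5 (mod 36).


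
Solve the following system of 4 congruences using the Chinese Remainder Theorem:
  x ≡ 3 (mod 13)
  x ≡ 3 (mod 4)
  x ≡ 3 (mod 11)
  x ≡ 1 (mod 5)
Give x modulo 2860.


Product of moduli M = 13 · 4 · 11 · 5 = 2860.
Merge one congruence at a time:
  Start: x ≡ 3 (mod 13).
  Combine with x ≡ 3 (mod 4); new modulus lcm = 52.
    Write x = 3 + 13·t and substitute into x ≡ 3 (mod 4): 13·t ≡ 3 − 3 = 0 (mod 4).
    Reduce coefficients mod 4: 1·t ≡ 0 (mod 4).
    So t ≡ 0 (mod 4).
    Then x = 3 + 13·0 = 3, valid modulo lcm(13, 4) = 52: x ≡ 3 (mod 52).
  Combine with x ≡ 3 (mod 11); new modulus lcm = 572.
    Write x = 3 + 52·t and substitute into x ≡ 3 (mod 11): 52·t ≡ 3 − 3 = 0 (mod 11).
    Reduce coefficients mod 11: 8·t ≡ 0 (mod 11).
    The inverse of 8 mod 11 is 7 (since 8·7 = 56 = 5·11 + 1), so t ≡ 7·0 = 0 ≡ 0 (mod 11).
    Then x = 3 + 52·0 = 3, valid modulo lcm(52, 11) = 572: x ≡ 3 (mod 572).
  Combine with x ≡ 1 (mod 5); new modulus lcm = 2860.
    Write x = 3 + 572·t and substitute into x ≡ 1 (mod 5): 572·t ≡ 1 − 3 = -2 (mod 5).
    Reduce coefficients mod 5: 2·t ≡ 3 (mod 5).
    The inverse of 2 mod 5 is 3 (since 2·3 = 6 = 1·5 + 1), so t ≡ 3·3 = 9 ≡ 4 (mod 5).
    Then x = 3 + 572·4 = 2291, valid modulo lcm(572, 5) = 2860: x ≡ 2291 (mod 2860).
Verify against each original: 2291 mod 13 = 3, 2291 mod 4 = 3, 2291 mod 11 = 3, 2291 mod 5 = 1.

x ≡ 2291 (mod 2860).


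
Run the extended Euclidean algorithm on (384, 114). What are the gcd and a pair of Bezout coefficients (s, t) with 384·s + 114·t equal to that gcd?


Euclidean algorithm on (384, 114) — divide until remainder is 0:
  384 = 3 · 114 + 42
  114 = 2 · 42 + 30
  42 = 1 · 30 + 12
  30 = 2 · 12 + 6
  12 = 2 · 6 + 0
gcd(384, 114) = 6.
Track Bezout coefficients alongside the remainders: start with r₀ = 384 = a·1 + b·0 (s = 1, t = 0) and r₁ = 114 = a·0 + b·1 (s = 0, t = 1); each new remainder r_{k+1} = r_{k-1} − q_k·r_k inherits s_{k+1} = s_{k-1} − q_k·s_k, t_{k+1} = t_{k-1} − q_k·t_k, so r_k = a·s_k + b·t_k at every step:
  q = 3: r = 42, s = 1 − 3·0 = 1, t = 0 − 3·1 = -3  (check: 384·1 + 114·(-3) = 42)
  q = 2: r = 30, s = 0 − 2·1 = -2, t = 1 − 2·(-3) = 7  (check: 384·(-2) + 114·7 = 30)
  q = 1: r = 12, s = 1 − 1·(-2) = 3, t = -3 − 1·7 = -10  (check: 384·3 + 114·(-10) = 12)
  q = 2: r = 6, s = -2 − 2·3 = -8, t = 7 − 2·(-10) = 27  (check: 384·(-8) + 114·27 = 6)
The row with r = 6 (the gcd) gives the Bezout coefficients s = -8, t = 27.
Result: 384 · (-8) + 114 · (27) = 6.

gcd(384, 114) = 6; s = -8, t = 27 (check: 384·(-8) + 114·27 = 6).


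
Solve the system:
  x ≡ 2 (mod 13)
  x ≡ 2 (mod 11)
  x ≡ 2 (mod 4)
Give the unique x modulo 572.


Moduli 13, 11, 4 are pairwise coprime; by CRT there is a unique solution modulo M = 13 · 11 · 4 = 572.
Solve pairwise, accumulating the modulus:
  Start with x ≡ 2 (mod 13).
  Combine with x ≡ 2 (mod 11): since gcd(13, 11) = 1, we get a unique residue mod 143.
    Write x = 2 + 13·t and substitute into x ≡ 2 (mod 11): 13·t ≡ 2 − 2 = 0 (mod 11).
    Reduce coefficients mod 11: 2·t ≡ 0 (mod 11).
    The inverse of 2 mod 11 is 6 (since 2·6 = 12 = 1·11 + 1), so t ≡ 6·0 = 0 ≡ 0 (mod 11).
    Then x = 2 + 13·0 = 2, valid modulo lcm(13, 11) = 143: x ≡ 2 (mod 143).
  Combine with x ≡ 2 (mod 4): since gcd(143, 4) = 1, we get a unique residue mod 572.
    Write x = 2 + 143·t and substitute into x ≡ 2 (mod 4): 143·t ≡ 2 − 2 = 0 (mod 4).
    Reduce coefficients mod 4: 3·t ≡ 0 (mod 4).
    The inverse of 3 mod 4 is 3 (since 3·3 = 9 = 2·4 + 1), so t ≡ 3·0 = 0 ≡ 0 (mod 4).
    Then x = 2 + 143·0 = 2, valid modulo lcm(143, 4) = 572: x ≡ 2 (mod 572).
Verify: 2 mod 13 = 2 ✓, 2 mod 11 = 2 ✓, 2 mod 4 = 2 ✓.

x ≡ 2 (mod 572).


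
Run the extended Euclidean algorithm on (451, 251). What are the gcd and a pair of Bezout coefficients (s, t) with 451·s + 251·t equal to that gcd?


Euclidean algorithm on (451, 251) — divide until remainder is 0:
  451 = 1 · 251 + 200
  251 = 1 · 200 + 51
  200 = 3 · 51 + 47
  51 = 1 · 47 + 4
  47 = 11 · 4 + 3
  4 = 1 · 3 + 1
  3 = 3 · 1 + 0
gcd(451, 251) = 1.
Track Bezout coefficients alongside the remainders: start with r₀ = 451 = a·1 + b·0 (s = 1, t = 0) and r₁ = 251 = a·0 + b·1 (s = 0, t = 1); each new remainder r_{k+1} = r_{k-1} − q_k·r_k inherits s_{k+1} = s_{k-1} − q_k·s_k, t_{k+1} = t_{k-1} − q_k·t_k, so r_k = a·s_k + b·t_k at every step:
  q = 1: r = 200, s = 1 − 1·0 = 1, t = 0 − 1·1 = -1  (check: 451·1 + 251·(-1) = 200)
  q = 1: r = 51, s = 0 − 1·1 = -1, t = 1 − 1·(-1) = 2  (check: 451·(-1) + 251·2 = 51)
  q = 3: r = 47, s = 1 − 3·(-1) = 4, t = -1 − 3·2 = -7  (check: 451·4 + 251·(-7) = 47)
  q = 1: r = 4, s = -1 − 1·4 = -5, t = 2 − 1·(-7) = 9  (check: 451·(-5) + 251·9 = 4)
  q = 11: r = 3, s = 4 − 11·(-5) = 59, t = -7 − 11·9 = -106  (check: 451·59 + 251·(-106) = 3)
  q = 1: r = 1, s = -5 − 1·59 = -64, t = 9 − 1·(-106) = 115  (check: 451·(-64) + 251·115 = 1)
The row with r = 1 (the gcd) gives the Bezout coefficients s = -64, t = 115.
Result: 451 · (-64) + 251 · (115) = 1.

gcd(451, 251) = 1; s = -64, t = 115 (check: 451·(-64) + 251·115 = 1).


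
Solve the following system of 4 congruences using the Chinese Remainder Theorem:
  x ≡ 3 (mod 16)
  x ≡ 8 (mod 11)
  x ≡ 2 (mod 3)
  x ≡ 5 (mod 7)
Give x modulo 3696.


Product of moduli M = 16 · 11 · 3 · 7 = 3696.
Merge one congruence at a time:
  Start: x ≡ 3 (mod 16).
  Combine with x ≡ 8 (mod 11); new modulus lcm = 176.
    Write x = 3 + 16·t and substitute into x ≡ 8 (mod 11): 16·t ≡ 8 − 3 = 5 (mod 11).
    Reduce coefficients mod 11: 5·t ≡ 5 (mod 11).
    The inverse of 5 mod 11 is 9 (since 5·9 = 45 = 4·11 + 1), so t ≡ 9·5 = 45 ≡ 1 (mod 11).
    Then x = 3 + 16·1 = 19, valid modulo lcm(16, 11) = 176: x ≡ 19 (mod 176).
  Combine with x ≡ 2 (mod 3); new modulus lcm = 528.
    Write x = 19 + 176·t and substitute into x ≡ 2 (mod 3): 176·t ≡ 2 − 19 = -17 (mod 3).
    Reduce coefficients mod 3: 2·t ≡ 1 (mod 3).
    The inverse of 2 mod 3 is 2 (since 2·2 = 4 = 1·3 + 1), so t ≡ 2·1 = 2 ≡ 2 (mod 3).
    Then x = 19 + 176·2 = 371, valid modulo lcm(176, 3) = 528: x ≡ 371 (mod 528).
  Combine with x ≡ 5 (mod 7); new modulus lcm = 3696.
    Write x = 371 + 528·t and substitute into x ≡ 5 (mod 7): 528·t ≡ 5 − 371 = -366 (mod 7).
    Reduce coefficients mod 7: 3·t ≡ 5 (mod 7).
    The inverse of 3 mod 7 is 5 (since 3·5 = 15 = 2·7 + 1), so t ≡ 5·5 = 25 ≡ 4 (mod 7).
    Then x = 371 + 528·4 = 2483, valid modulo lcm(528, 7) = 3696: x ≡ 2483 (mod 3696).
Verify against each original: 2483 mod 16 = 3, 2483 mod 11 = 8, 2483 mod 3 = 2, 2483 mod 7 = 5.

x ≡ 2483 (mod 3696).


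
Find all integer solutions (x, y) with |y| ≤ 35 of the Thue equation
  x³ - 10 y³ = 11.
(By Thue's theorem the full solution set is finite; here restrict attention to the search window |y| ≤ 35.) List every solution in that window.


The equation is x³ - 10y³ = 11. For fixed y, x³ = 10·y³ + 11, so a solution requires the RHS to be a perfect cube.
Strategy: iterate y from -35 to 35, compute RHS = 10·y³ + 11, and check whether it is a (positive or negative) perfect cube.
Check small values of y:
  y = 0: RHS = 11 is not a perfect cube.
  y = 1: RHS = 21 is not a perfect cube.
  y = -1: RHS = 1 = (1)³ ⇒ x = 1 works.
  y = 2: RHS = 91 is not a perfect cube.
  y = -2: RHS = -69 is not a perfect cube.
  y = 3: RHS = 281 is not a perfect cube.
  y = -3: RHS = -259 is not a perfect cube.
Continuing the search up to |y| = 35 finds no further solutions beyond those listed.
Collected solutions: (1, -1).

Solutions (with |y| ≤ 35): (1, -1).


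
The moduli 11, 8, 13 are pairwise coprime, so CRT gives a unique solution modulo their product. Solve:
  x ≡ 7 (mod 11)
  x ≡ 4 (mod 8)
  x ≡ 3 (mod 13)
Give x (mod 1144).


Moduli 11, 8, 13 are pairwise coprime; by CRT there is a unique solution modulo M = 11 · 8 · 13 = 1144.
Solve pairwise, accumulating the modulus:
  Start with x ≡ 7 (mod 11).
  Combine with x ≡ 4 (mod 8): since gcd(11, 8) = 1, we get a unique residue mod 88.
    Write x = 7 + 11·t and substitute into x ≡ 4 (mod 8): 11·t ≡ 4 − 7 = -3 (mod 8).
    Reduce coefficients mod 8: 3·t ≡ 5 (mod 8).
    The inverse of 3 mod 8 is 3 (since 3·3 = 9 = 1·8 + 1), so t ≡ 3·5 = 15 ≡ 7 (mod 8).
    Then x = 7 + 11·7 = 84, valid modulo lcm(11, 8) = 88: x ≡ 84 (mod 88).
  Combine with x ≡ 3 (mod 13): since gcd(88, 13) = 1, we get a unique residue mod 1144.
    Write x = 84 + 88·t and substitute into x ≡ 3 (mod 13): 88·t ≡ 3 − 84 = -81 (mod 13).
    Reduce coefficients mod 13: 10·t ≡ 10 (mod 13).
    The inverse of 10 mod 13 is 4 (since 10·4 = 40 = 3·13 + 1), so t ≡ 4·10 = 40 ≡ 1 (mod 13).
    Then x = 84 + 88·1 = 172, valid modulo lcm(88, 13) = 1144: x ≡ 172 (mod 1144).
Verify: 172 mod 11 = 7 ✓, 172 mod 8 = 4 ✓, 172 mod 13 = 3 ✓.

x ≡ 172 (mod 1144).


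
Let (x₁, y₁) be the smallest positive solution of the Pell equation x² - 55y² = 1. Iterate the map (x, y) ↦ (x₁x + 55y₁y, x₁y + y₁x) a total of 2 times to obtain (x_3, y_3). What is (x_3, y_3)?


Step 1: Find the fundamental solution (x₁, y₁) of x² - 55y² = 1.
  Expand √55 as a continued fraction. a₀ = ⌊√55⌋ = 7; iterate m_{k+1} = d_k·a_k − m_k, d_{k+1} = (55 − m_{k+1}²)/d_k, a_{k+1} = ⌊(a₀ + m_{k+1})/d_{k+1}⌋ (starting m₀ = 0, d₀ = 1), with convergents p_k = a_k·p_{k-1} + p_{k-2}, q_k = a_k·q_{k-1} + q_{k-2} (p₋₁ = 1, q₋₁ = 0):
  k = 0: a₀ = 7; p₀/q₀ = 7/1; p₀² − 55·q₀² = 49 − 55 = -6.
  k = 1: m = 7, d = 6, a = ⌊(7 + 7)/6⌋ = 2; p/q = (2·7 + 1)/(2·1 + 0) = 15/2; p² − 55·q² = 225 − 220 = 5.
  k = 2: m = 5, d = 5, a = ⌊(7 + 5)/5⌋ = 2; p/q = (2·15 + 7)/(2·2 + 1) = 37/5; p² − 55·q² = 1369 − 1375 = -6.
  k = 3: m = 5, d = 6, a = ⌊(7 + 5)/6⌋ = 2; p/q = (2·37 + 15)/(2·5 + 2) = 89/12; p² − 55·q² = 7921 − 7920 = 1.
  The first convergent with p² − 55·q² = 1 gives the fundamental solution (x₁, y₁) = (89, 12).
Step 2: Apply the recurrence (x_{n+1}, y_{n+1}) = (x₁x_n + 55y₁y_n, x₁y_n + y₁x_n) repeatedly.
  From (x_1, y_1) = (89, 12): x_2 = 89·89 + 55·12·12 = 15841; y_2 = 89·12 + 12·89 = 2136.
  From (x_2, y_2) = (15841, 2136): x_3 = 89·15841 + 55·12·2136 = 2819609; y_3 = 89·2136 + 12·15841 = 380196.
Step 3: Verify x_3² - 55·y_3² = 7950194912881 - 7950194912880 = 1 (should be 1). ✓

(x_1, y_1) = (89, 12); (x_3, y_3) = (2819609, 380196).


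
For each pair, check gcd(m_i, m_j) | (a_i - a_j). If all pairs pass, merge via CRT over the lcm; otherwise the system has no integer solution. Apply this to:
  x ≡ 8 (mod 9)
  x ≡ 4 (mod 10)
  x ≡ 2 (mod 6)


Moduli 9, 10, 6 are not pairwise coprime, so CRT works modulo lcm(m_i) when all pairwise compatibility conditions hold.
Pairwise compatibility: gcd(m_i, m_j) must divide a_i - a_j for every pair.
Merge one congruence at a time:
  Start: x ≡ 8 (mod 9).
  Combine with x ≡ 4 (mod 10): gcd(9, 10) = 1; 4 - 8 = -4, which IS divisible by 1, so compatible.
    Write x = 8 + 9·t and substitute into x ≡ 4 (mod 10): 9·t ≡ 4 − 8 = -4 (mod 10).
    Reduce coefficients mod 10: 9·t ≡ 6 (mod 10).
    The inverse of 9 mod 10 is 9 (since 9·9 = 81 = 8·10 + 1), so t ≡ 9·6 = 54 ≡ 4 (mod 10).
    Then x = 8 + 9·4 = 44, valid modulo lcm(9, 10) = 90: x ≡ 44 (mod 90).
  Combine with x ≡ 2 (mod 6): gcd(90, 6) = 6; 2 - 44 = -42, which IS divisible by 6, so compatible.
    Write x = 44 + 90·t and substitute into x ≡ 2 (mod 6): 90·t ≡ 2 − 44 = -42 (mod 6).
    Divide the congruence (and modulus) by g = 6: 15·t ≡ -7 (mod 1).
    Modulo 1 every t works; take t = 0.
    Then x = 44 + 90·0 = 44, valid modulo lcm(90, 6) = 90: x ≡ 44 (mod 90).
Verify: 44 mod 9 = 8, 44 mod 10 = 4, 44 mod 6 = 2.

x ≡ 44 (mod 90).


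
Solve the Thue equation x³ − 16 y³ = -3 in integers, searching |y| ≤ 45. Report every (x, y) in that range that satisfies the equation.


The equation is x³ - 16y³ = -3. For fixed y, x³ = 16·y³ − 3, so a solution requires the RHS to be a perfect cube.
Strategy: iterate y from -45 to 45, compute RHS = 16·y³ − 3, and check whether it is a (positive or negative) perfect cube.
Check small values of y:
  y = 0: RHS = -3 is not a perfect cube.
  y = 1: RHS = 13 is not a perfect cube.
  y = -1: RHS = -19 is not a perfect cube.
  y = 2: RHS = 125 = (5)³ ⇒ x = 5 works.
  y = -2: RHS = -131 is not a perfect cube.
  y = 3: RHS = 429 is not a perfect cube.
  y = -3: RHS = -435 is not a perfect cube.
Continuing the search up to |y| = 45 finds no further solutions beyond those listed.
Collected solutions: (5, 2).

Solutions (with |y| ≤ 45): (5, 2).
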